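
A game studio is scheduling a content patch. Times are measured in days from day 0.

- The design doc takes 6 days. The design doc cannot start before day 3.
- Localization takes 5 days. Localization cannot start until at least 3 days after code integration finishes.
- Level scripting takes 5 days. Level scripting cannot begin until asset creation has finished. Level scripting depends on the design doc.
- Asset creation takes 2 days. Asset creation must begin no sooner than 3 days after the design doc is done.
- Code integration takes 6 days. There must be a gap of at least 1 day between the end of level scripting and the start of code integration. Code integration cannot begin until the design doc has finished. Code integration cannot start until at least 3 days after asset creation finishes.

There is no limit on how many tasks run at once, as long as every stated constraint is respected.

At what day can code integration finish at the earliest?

26

After its own release at day 3, the design doc can start at day 3 and finishes at day 9.
Asset creation cannot begin until the design doc (finishes day 9, plus 3-day gap → day 12). It runs from day 12 to 12 + 2 = day 14.
Level scripting needs all of asset creation (finishes day 14); the design doc (finishes day 9). That puts its earliest start at day 14; it finishes at 14 + 5 = day 19.
For code integration: level scripting (finishes day 19, plus 1-day gap → day 20); the design doc (finishes day 9); asset creation (finishes day 14, plus 3-day gap → day 17). Taking the maximum gives a start of day 20, and it finishes at 20 + 6 = day 26.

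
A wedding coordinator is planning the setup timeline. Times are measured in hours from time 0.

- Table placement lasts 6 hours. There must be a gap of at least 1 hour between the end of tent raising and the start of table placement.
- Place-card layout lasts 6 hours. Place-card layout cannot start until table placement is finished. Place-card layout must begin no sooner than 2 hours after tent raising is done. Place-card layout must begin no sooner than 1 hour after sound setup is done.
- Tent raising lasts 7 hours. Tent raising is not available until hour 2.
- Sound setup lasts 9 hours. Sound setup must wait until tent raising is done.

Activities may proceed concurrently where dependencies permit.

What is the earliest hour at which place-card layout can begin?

After its own release at hour 2, tent raising can start at hour 2 and finishes at hour 9.
Sound setup waits on tent raising (finishes hour 9), so it starts at hour 9 and finishes at 9 + 9 = hour 18.
Table placement cannot begin until tent raising (finishes hour 9, plus 1-hour gap → hour 10). It runs from hour 10 to 10 + 6 = hour 16.
Place-card layout waits on table placement (finishes hour 16); tent raising (finishes hour 9, plus 2-hour gap → hour 11); sound setup (finishes hour 18, plus 1-hour gap → hour 19). The latest of these is hour 19, which is the earliest place-card layout can start.

19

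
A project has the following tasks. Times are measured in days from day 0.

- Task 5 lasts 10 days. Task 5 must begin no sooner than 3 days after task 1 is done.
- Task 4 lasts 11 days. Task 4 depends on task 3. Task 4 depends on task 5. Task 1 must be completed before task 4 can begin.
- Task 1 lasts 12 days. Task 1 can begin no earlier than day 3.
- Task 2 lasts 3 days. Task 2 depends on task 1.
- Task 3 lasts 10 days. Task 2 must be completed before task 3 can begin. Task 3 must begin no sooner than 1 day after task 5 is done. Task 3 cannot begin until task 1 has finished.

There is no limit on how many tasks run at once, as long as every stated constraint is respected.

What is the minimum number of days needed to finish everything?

Task 1 cannot begin until its own release at day 3. It runs from day 3 to 3 + 12 = day 15.
Task 5 cannot begin until task 1 (finishes day 15, plus 3-day gap → day 18). It runs from day 18 to 18 + 10 = day 28.
Task 2 waits on task 1 (finishes day 15), so it starts at day 15 and finishes at 15 + 3 = day 18.
Task 3 needs all of task 2 (finishes day 18); task 5 (finishes day 28, plus 1-day gap → day 29); task 1 (finishes day 15). That puts its earliest start at day 29; it finishes at 29 + 10 = day 39.
Task 4 cannot start until task 3 (finishes day 39); task 5 (finishes day 28); task 1 (finishes day 15). The controlling bound is day 39, so task 4 finishes at 39 + 11 = day 50.
All tasks are finished once the last one completes. Finish times: Task 1 at 15, Task 2 at 18, Task 3 at 39, Task 4 at 50, Task 5 at 28. The latest is day 50.

50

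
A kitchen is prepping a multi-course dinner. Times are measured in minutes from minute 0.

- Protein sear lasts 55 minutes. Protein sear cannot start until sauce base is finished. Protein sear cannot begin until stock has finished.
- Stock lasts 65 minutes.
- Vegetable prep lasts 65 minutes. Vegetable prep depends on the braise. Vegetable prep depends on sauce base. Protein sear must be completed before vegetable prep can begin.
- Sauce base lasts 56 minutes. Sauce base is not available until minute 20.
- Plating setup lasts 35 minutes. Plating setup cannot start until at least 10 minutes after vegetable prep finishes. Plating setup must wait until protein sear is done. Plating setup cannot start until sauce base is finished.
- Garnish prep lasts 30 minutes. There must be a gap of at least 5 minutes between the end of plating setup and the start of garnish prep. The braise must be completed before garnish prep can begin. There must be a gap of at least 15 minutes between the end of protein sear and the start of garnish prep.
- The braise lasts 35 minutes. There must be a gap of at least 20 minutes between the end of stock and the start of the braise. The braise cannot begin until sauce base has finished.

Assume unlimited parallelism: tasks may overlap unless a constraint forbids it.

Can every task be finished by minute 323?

Yes

Sauce base cannot begin until its own release at minute 20. It runs from minute 20 to 20 + 56 = minute 76.
Stock has no prerequisites, so it starts at minute 0 and finishes at minute 65.
For protein sear: sauce base (finishes minute 76); stock (finishes minute 65). Taking the maximum gives a start of minute 76, and it finishes at 76 + 55 = minute 131.
For the braise: stock (finishes minute 65, plus 20-minute gap → minute 85); sauce base (finishes minute 76). Taking the maximum gives a start of minute 85, and it finishes at 85 + 35 = minute 120.
Vegetable prep has to wait for the braise (finishes minute 120); sauce base (finishes minute 76); protein sear (finishes minute 131). The latest of these is minute 131, so vegetable prep runs minute 131 to 131 + 65 = minute 196.
For plating setup: vegetable prep (finishes minute 196, plus 10-minute gap → minute 206); protein sear (finishes minute 131); sauce base (finishes minute 76). Taking the maximum gives a start of minute 206, and it finishes at 206 + 35 = minute 241.
Garnish prep has to wait for plating setup (finishes minute 241, plus 5-minute gap → minute 246); the braise (finishes minute 120); protein sear (finishes minute 131, plus 15-minute gap → minute 146). The latest of these is minute 246, so garnish prep runs minute 246 to 246 + 30 = minute 276.
Every task is finished by minute 276, which is no later than the deadline of 323, so the schedule is feasible.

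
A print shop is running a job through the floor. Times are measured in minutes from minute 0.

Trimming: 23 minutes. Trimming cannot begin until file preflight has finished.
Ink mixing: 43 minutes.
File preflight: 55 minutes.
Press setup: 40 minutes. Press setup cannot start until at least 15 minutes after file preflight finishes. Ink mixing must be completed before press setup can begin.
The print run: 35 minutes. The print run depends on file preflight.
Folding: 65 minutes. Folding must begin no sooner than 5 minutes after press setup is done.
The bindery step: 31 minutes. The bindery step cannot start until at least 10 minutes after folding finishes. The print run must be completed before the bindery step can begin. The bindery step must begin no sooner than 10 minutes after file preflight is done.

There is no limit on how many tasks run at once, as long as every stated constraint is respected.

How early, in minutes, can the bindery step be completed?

221

Ink mixing can start immediately at minute 0; it finishes at minute 43.
Nothing blocks file preflight, so it runs from minute 0 to minute 55.
The print run waits on file preflight (finishes minute 55), so it starts at minute 55 and finishes at 55 + 35 = minute 90.
Press setup needs all of file preflight (finishes minute 55, plus 15-minute gap → minute 70); ink mixing (finishes minute 43). That puts its earliest start at minute 70; it finishes at 70 + 40 = minute 110.
After press setup (finishes minute 110, plus 5-minute gap → minute 115), folding can start at minute 115 and finishes at minute 180.
For the bindery step: folding (finishes minute 180, plus 10-minute gap → minute 190); the print run (finishes minute 90); file preflight (finishes minute 55, plus 10-minute gap → minute 65). Taking the maximum gives a start of minute 190, and it finishes at 190 + 31 = minute 221.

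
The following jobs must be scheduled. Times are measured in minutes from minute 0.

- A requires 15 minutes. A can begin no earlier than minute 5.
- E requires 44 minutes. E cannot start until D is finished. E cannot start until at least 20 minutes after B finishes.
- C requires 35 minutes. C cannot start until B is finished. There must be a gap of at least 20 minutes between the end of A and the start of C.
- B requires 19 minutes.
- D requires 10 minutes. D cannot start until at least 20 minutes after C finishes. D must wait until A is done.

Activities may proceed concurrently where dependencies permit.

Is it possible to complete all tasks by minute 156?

B can start immediately at minute 0; it finishes at minute 19.
A waits on its own release at minute 5, so it starts at minute 5 and finishes at 5 + 15 = minute 20.
C cannot start until B (finishes minute 19); A (finishes minute 20, plus 20-minute gap → minute 40). The controlling bound is minute 40, so C finishes at 40 + 35 = minute 75.
D needs all of C (finishes minute 75, plus 20-minute gap → minute 95); A (finishes minute 20). That puts its earliest start at minute 95; it finishes at 95 + 10 = minute 105.
E has to wait for D (finishes minute 105); B (finishes minute 19, plus 20-minute gap → minute 39). The latest of these is minute 105, so E runs minute 105 to 105 + 44 = minute 149.
Every task is finished by minute 149, which is no later than the deadline of 156, so the schedule is feasible.

Yes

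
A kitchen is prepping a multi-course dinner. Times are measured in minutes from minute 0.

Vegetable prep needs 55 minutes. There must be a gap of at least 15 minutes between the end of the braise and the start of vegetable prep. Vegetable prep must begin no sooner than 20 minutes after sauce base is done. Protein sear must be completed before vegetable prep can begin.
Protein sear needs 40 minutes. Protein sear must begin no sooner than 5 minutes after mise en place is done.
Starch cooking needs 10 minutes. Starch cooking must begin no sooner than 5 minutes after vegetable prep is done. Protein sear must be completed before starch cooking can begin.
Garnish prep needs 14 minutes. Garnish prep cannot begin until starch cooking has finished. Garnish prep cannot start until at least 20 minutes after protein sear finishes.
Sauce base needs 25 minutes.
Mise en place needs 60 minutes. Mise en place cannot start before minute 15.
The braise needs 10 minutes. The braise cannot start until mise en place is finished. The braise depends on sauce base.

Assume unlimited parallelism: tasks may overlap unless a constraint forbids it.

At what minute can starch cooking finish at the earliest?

Sauce base can start immediately at minute 0; it finishes at minute 25.
Mise en place waits on its own release at minute 15, so it starts at minute 15 and finishes at 15 + 60 = minute 75.
Protein sear waits on mise en place (finishes minute 75, plus 5-minute gap → minute 80), so it starts at minute 80 and finishes at 80 + 40 = minute 120.
The braise needs all of mise en place (finishes minute 75); sauce base (finishes minute 25). That puts its earliest start at minute 75; it finishes at 75 + 10 = minute 85.
Vegetable prep cannot start until the braise (finishes minute 85, plus 15-minute gap → minute 100); sauce base (finishes minute 25, plus 20-minute gap → minute 45); protein sear (finishes minute 120). The controlling bound is minute 120, so vegetable prep finishes at 120 + 55 = minute 175.
Starch cooking has to wait for vegetable prep (finishes minute 175, plus 5-minute gap → minute 180); protein sear (finishes minute 120). The latest of these is minute 180, so starch cooking runs minute 180 to 180 + 10 = minute 190.

190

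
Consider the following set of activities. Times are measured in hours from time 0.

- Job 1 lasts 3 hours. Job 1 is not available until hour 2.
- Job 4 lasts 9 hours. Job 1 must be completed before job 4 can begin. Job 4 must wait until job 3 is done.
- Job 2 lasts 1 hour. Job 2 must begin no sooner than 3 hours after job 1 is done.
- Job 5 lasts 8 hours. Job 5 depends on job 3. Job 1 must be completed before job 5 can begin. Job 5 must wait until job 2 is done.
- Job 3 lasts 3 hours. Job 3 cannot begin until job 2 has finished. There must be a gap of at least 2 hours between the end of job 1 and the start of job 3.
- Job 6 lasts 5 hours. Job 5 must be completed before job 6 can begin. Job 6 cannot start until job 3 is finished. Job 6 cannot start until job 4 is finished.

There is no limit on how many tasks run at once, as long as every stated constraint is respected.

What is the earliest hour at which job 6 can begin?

Job 1 waits on its own release at hour 2, so it starts at hour 2 and finishes at 2 + 3 = hour 5.
Job 2 cannot begin until job 1 (finishes hour 5, plus 3-hour gap → hour 8). It runs from hour 8 to 8 + 1 = hour 9.
For job 3: job 2 (finishes hour 9); job 1 (finishes hour 5, plus 2-hour gap → hour 7). Taking the maximum gives a start of hour 9, and it finishes at 9 + 3 = hour 12.
Job 5 needs all of job 3 (finishes hour 12); job 1 (finishes hour 5); job 2 (finishes hour 9). That puts its earliest start at hour 12; it finishes at 12 + 8 = hour 20.
Job 4 cannot start until job 1 (finishes hour 5); job 3 (finishes hour 12). The controlling bound is hour 12, so job 4 finishes at 12 + 9 = hour 21.
Job 6 waits on job 5 (finishes hour 20); job 3 (finishes hour 12); job 4 (finishes hour 21). The latest of these is hour 21, which is the earliest job 6 can start.

21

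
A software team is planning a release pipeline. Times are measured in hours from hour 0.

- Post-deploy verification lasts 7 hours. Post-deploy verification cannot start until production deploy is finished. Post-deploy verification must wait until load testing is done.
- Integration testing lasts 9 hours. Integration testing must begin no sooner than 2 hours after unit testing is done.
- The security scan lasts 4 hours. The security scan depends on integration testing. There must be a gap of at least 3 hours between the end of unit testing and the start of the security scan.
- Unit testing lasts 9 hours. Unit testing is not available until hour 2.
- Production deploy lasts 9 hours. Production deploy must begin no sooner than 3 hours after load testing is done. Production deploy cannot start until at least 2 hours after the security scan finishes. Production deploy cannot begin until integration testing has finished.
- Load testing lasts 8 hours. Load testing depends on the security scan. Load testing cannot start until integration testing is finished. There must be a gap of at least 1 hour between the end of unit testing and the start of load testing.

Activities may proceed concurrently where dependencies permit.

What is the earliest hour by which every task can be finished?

53

After its own release at hour 2, unit testing can start at hour 2 and finishes at hour 11.
Integration testing waits on unit testing (finishes hour 11, plus 2-hour gap → hour 13), so it starts at hour 13 and finishes at 13 + 9 = hour 22.
The security scan has to wait for integration testing (finishes hour 22); unit testing (finishes hour 11, plus 3-hour gap → hour 14). The latest of these is hour 22, so the security scan runs hour 22 to 22 + 4 = hour 26.
Load testing needs all of the security scan (finishes hour 26); integration testing (finishes hour 22); unit testing (finishes hour 11, plus 1-hour gap → hour 12). That puts its earliest start at hour 26; it finishes at 26 + 8 = hour 34.
Production deploy needs all of load testing (finishes hour 34, plus 3-hour gap → hour 37); the security scan (finishes hour 26, plus 2-hour gap → hour 28); integration testing (finishes hour 22). That puts its earliest start at hour 37; it finishes at 37 + 9 = hour 46.
Post-deploy verification needs all of production deploy (finishes hour 46); load testing (finishes hour 34). That puts its earliest start at hour 46; it finishes at 46 + 7 = hour 53.
All tasks are finished once the last one completes. Finish times: Unit testing at 11, Integration testing at 22, The security scan at 26, Load testing at 34, Production deploy at 46, Post-deploy verification at 53. The latest is hour 53.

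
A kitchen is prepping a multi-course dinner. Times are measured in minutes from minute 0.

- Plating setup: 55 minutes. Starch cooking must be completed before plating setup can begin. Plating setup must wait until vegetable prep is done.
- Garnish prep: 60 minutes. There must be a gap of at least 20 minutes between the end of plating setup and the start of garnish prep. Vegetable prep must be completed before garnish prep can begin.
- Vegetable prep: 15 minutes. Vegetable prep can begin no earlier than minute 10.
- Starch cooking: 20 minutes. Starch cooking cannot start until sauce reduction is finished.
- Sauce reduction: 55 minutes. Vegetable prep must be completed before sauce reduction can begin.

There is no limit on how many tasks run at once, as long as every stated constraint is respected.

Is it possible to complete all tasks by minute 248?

After its own release at minute 10, vegetable prep can start at minute 10 and finishes at minute 25.
Sauce reduction waits on vegetable prep (finishes minute 25), so it starts at minute 25 and finishes at 25 + 55 = minute 80.
Starch cooking waits on sauce reduction (finishes minute 80), so it starts at minute 80 and finishes at 80 + 20 = minute 100.
Plating setup has to wait for starch cooking (finishes minute 100); vegetable prep (finishes minute 25). The latest of these is minute 100, so plating setup runs minute 100 to 100 + 55 = minute 155.
Garnish prep cannot start until plating setup (finishes minute 155, plus 20-minute gap → minute 175); vegetable prep (finishes minute 25). The controlling bound is minute 175, so garnish prep finishes at 175 + 60 = minute 235.
Every task is finished by minute 235, which is no later than the deadline of 248, so the schedule is feasible.

Yes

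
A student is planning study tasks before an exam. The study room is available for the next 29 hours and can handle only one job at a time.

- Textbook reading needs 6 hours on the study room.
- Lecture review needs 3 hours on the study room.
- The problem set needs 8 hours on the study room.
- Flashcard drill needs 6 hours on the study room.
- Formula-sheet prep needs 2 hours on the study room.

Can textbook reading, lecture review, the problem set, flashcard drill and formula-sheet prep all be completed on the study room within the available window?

Running back to back, the jobs need 6 + 3 + 8 + 6 + 2 = 25 hours on the study room.
Since 25 ≤ 29, they fit within the window.

Yes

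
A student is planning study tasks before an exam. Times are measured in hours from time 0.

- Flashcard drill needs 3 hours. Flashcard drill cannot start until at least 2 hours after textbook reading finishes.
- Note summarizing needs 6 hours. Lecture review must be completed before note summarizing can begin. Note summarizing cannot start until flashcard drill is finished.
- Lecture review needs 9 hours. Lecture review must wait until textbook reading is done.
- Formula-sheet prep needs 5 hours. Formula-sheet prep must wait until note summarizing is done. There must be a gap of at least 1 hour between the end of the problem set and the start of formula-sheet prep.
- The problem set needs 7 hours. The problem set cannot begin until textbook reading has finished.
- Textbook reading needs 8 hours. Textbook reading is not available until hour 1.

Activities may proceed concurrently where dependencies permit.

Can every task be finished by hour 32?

Textbook reading waits on its own release at hour 1, so it starts at hour 1 and finishes at 1 + 8 = hour 9.
Flashcard drill waits on textbook reading (finishes hour 9, plus 2-hour gap → hour 11), so it starts at hour 11 and finishes at 11 + 3 = hour 14.
After textbook reading (finishes hour 9), the problem set can start at hour 9 and finishes at hour 16.
After textbook reading (finishes hour 9), lecture review can start at hour 9 and finishes at hour 18.
Note summarizing cannot start until lecture review (finishes hour 18); flashcard drill (finishes hour 14). The controlling bound is hour 18, so note summarizing finishes at 18 + 6 = hour 24.
Formula-sheet prep cannot start until note summarizing (finishes hour 24); the problem set (finishes hour 16, plus 1-hour gap → hour 17). The controlling bound is hour 24, so formula-sheet prep finishes at 24 + 5 = hour 29.
Every task is finished by hour 29, which is no later than the deadline of 32, so the schedule is feasible.

Yes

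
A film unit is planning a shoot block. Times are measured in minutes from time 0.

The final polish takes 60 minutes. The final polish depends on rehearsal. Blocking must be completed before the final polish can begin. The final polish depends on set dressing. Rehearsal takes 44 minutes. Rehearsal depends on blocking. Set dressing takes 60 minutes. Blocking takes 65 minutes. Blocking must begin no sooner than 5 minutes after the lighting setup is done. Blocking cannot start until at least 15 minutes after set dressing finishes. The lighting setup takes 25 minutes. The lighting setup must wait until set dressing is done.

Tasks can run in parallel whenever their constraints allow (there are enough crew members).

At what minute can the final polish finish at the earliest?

Set dressing has no prerequisites, so it starts at minute 0 and finishes at minute 60.
After set dressing (finishes minute 60), the lighting setup can start at minute 60 and finishes at minute 85.
Blocking cannot start until the lighting setup (finishes minute 85, plus 5-minute gap → minute 90); set dressing (finishes minute 60, plus 15-minute gap → minute 75). The controlling bound is minute 90, so blocking finishes at 90 + 65 = minute 155.
After blocking (finishes minute 155), rehearsal can start at minute 155 and finishes at minute 199.
For the final polish: rehearsal (finishes minute 199); blocking (finishes minute 155); set dressing (finishes minute 60). Taking the maximum gives a start of minute 199, and it finishes at 199 + 60 = minute 259.

259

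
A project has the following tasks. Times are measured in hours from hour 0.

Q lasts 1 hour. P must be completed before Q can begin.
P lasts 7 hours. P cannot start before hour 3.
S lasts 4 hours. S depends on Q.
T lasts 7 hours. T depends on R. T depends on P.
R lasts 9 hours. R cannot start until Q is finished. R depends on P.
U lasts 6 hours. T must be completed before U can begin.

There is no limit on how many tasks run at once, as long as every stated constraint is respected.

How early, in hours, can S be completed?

P cannot begin until its own release at hour 3. It runs from hour 3 to 3 + 7 = hour 10.
Q cannot begin until P (finishes hour 10). It runs from hour 10 to 10 + 1 = hour 11.
After Q (finishes hour 11), S can start at hour 11 and finishes at hour 15.

15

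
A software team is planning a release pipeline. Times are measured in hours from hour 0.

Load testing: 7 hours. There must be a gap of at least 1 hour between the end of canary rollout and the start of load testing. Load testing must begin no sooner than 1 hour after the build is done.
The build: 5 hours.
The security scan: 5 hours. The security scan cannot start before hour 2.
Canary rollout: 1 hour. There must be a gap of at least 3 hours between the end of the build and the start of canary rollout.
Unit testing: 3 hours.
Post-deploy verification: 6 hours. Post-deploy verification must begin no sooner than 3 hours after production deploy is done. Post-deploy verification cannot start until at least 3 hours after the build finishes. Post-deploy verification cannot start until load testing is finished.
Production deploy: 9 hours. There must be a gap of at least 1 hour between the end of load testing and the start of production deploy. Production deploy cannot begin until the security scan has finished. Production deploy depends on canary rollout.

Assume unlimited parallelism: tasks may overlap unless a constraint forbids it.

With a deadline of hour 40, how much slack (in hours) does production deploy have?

The security scan cannot begin until its own release at hour 2. It runs from hour 2 to 2 + 5 = hour 7.
The build can start immediately at hour 0; it finishes at hour 5.
After the build (finishes hour 5, plus 3-hour gap → hour 8), canary rollout can start at hour 8 and finishes at hour 9.
Load testing cannot start until canary rollout (finishes hour 9, plus 1-hour gap → hour 10); the build (finishes hour 5, plus 1-hour gap → hour 6). The controlling bound is hour 10, so load testing finishes at 10 + 7 = hour 17.
For production deploy: load testing (finishes hour 17, plus 1-hour gap → hour 18); the security scan (finishes hour 7); canary rollout (finishes hour 9). Taking the maximum gives a start of hour 18, and it finishes at 18 + 9 = hour 27.

Working backward from the deadline:
To finish by hour 40, post-deploy verification (duration 6) must start no later than hour 34.
Since post-deploy verification (must start by hour 34, minus 3-hour gap → hour 31) depends on it, production deploy must finish by hour 31. Backing off its 9-hour duration gives a latest start of hour 22.
So production deploy can start as early as hour 18 and as late as hour 22, giving 22 − 18 = 4 hours of slack.

4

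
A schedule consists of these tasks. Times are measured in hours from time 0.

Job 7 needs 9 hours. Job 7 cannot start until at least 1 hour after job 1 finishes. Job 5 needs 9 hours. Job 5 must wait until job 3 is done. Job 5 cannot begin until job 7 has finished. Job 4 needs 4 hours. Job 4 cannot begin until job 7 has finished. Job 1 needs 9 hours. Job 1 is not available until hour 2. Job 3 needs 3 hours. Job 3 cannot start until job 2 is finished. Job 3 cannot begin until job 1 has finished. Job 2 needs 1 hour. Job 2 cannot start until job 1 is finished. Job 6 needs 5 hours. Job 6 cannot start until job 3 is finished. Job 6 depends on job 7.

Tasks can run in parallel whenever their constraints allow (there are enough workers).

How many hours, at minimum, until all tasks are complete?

30

Job 1 cannot begin until its own release at hour 2. It runs from hour 2 to 2 + 9 = hour 11.
After job 1 (finishes hour 11, plus 1-hour gap → hour 12), job 7 can start at hour 12 and finishes at hour 21.
Job 4 waits on job 7 (finishes hour 21), so it starts at hour 21 and finishes at 21 + 4 = hour 25.
After job 1 (finishes hour 11), job 2 can start at hour 11 and finishes at hour 12.
Job 3 needs all of job 2 (finishes hour 12); job 1 (finishes hour 11). That puts its earliest start at hour 12; it finishes at 12 + 3 = hour 15.
Job 6 needs all of job 3 (finishes hour 15); job 7 (finishes hour 21). That puts its earliest start at hour 21; it finishes at 21 + 5 = hour 26.
For job 5: job 3 (finishes hour 15); job 7 (finishes hour 21). Taking the maximum gives a start of hour 21, and it finishes at 21 + 9 = hour 30.
All tasks are finished once the last one completes. Finish times: Job 1 at 11, Job 2 at 12, Job 3 at 15, Job 4 at 25, Job 5 at 30, Job 6 at 26, Job 7 at 21. The latest is hour 30.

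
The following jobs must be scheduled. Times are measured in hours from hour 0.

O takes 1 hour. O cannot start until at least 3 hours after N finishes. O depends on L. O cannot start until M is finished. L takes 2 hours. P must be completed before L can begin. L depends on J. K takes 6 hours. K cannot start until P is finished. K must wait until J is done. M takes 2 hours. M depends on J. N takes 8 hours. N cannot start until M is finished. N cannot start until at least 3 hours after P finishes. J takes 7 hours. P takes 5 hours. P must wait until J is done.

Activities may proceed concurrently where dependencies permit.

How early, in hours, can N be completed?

23

J can start immediately at hour 0; it finishes at hour 7.
After J (finishes hour 7), P can start at hour 7 and finishes at hour 12.
After J (finishes hour 7), M can start at hour 7 and finishes at hour 9.
For N: M (finishes hour 9); P (finishes hour 12, plus 3-hour gap → hour 15). Taking the maximum gives a start of hour 15, and it finishes at 15 + 8 = hour 23.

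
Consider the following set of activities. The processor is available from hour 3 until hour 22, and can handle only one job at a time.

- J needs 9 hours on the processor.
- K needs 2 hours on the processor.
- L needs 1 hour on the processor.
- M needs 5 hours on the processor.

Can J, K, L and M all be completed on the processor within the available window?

The processor window is 22 − 3 = 19 hours.
Running back to back, the jobs need 9 + 2 + 1 + 5 = 17 hours on the processor.
Since 17 ≤ 19, they fit within the window.

Yes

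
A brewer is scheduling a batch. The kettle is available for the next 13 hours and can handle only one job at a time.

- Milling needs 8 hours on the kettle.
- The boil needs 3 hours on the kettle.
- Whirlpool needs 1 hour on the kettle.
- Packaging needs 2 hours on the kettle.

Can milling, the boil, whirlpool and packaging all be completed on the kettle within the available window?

Running back to back, the jobs need 8 + 3 + 1 + 2 = 14 hours on the kettle.
Since 14 > 13, they cannot all fit.

No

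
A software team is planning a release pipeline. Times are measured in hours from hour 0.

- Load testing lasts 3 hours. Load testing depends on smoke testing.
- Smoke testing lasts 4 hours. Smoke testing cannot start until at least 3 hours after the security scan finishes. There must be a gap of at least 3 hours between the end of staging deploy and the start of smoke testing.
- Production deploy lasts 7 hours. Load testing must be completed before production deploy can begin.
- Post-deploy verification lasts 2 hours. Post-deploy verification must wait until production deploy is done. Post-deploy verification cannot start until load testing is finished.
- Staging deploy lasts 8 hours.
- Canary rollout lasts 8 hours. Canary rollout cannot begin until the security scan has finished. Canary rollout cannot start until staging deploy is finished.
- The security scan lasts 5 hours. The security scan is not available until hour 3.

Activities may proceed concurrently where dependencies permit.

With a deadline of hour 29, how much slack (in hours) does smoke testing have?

Staging deploy has no prerequisites, so it starts at hour 0 and finishes at hour 8.
After its own release at hour 3, the security scan can start at hour 3 and finishes at hour 8.
Smoke testing needs all of the security scan (finishes hour 8, plus 3-hour gap → hour 11); staging deploy (finishes hour 8, plus 3-hour gap → hour 11). That puts its earliest start at hour 11; it finishes at 11 + 4 = hour 15.

Working backward from the deadline:
Post-deploy verification must finish by hour 29; it takes 2 hours, so it must start by 29 − 2 = hour 27.
Production deploy must finish before post-deploy verification (must start by hour 27). With a 7-hour duration, production deploy must start by 27 − 7 = hour 20.
Load testing must finish in time for production deploy (must start by hour 20); post-deploy verification (must start by hour 27). The tightest is hour 20, so load testing must start by 20 − 3 = hour 17.
Smoke testing has to be done before load testing (must start by hour 17). That means finishing by hour 17, i.e. starting by 17 − 4 = hour 13.
So smoke testing can start as early as hour 11 and as late as hour 13, giving 13 − 11 = 2 hours of slack.

2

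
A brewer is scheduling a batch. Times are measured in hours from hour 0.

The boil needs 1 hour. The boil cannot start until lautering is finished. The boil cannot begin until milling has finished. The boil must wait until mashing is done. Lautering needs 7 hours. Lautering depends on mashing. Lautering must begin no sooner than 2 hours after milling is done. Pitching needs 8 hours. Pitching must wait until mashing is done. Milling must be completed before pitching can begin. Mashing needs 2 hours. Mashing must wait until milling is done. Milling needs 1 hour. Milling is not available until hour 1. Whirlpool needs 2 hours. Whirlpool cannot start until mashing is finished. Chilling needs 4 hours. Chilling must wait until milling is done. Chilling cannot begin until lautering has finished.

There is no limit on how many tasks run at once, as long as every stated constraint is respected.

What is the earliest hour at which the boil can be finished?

After its own release at hour 1, milling can start at hour 1 and finishes at hour 2.
Mashing waits on milling (finishes hour 2), so it starts at hour 2 and finishes at 2 + 2 = hour 4.
For lautering: mashing (finishes hour 4); milling (finishes hour 2, plus 2-hour gap → hour 4). Taking the maximum gives a start of hour 4, and it finishes at 4 + 7 = hour 11.
The boil needs all of lautering (finishes hour 11); milling (finishes hour 2); mashing (finishes hour 4). That puts its earliest start at hour 11; it finishes at 11 + 1 = hour 12.

12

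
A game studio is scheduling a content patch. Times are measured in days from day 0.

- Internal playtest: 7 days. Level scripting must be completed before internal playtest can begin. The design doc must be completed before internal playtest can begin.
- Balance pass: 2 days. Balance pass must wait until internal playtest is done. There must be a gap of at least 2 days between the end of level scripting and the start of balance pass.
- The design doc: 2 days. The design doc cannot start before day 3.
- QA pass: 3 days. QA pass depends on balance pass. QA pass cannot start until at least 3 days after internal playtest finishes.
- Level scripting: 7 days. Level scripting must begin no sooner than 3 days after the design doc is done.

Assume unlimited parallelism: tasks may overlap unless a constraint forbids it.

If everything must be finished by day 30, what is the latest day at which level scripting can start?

QA pass has no dependents, so it just needs to finish by day 30. Starting by 30 − 3 = day 27 achieves that.
Balance pass feeds into QA pass (must start by day 27); so balance pass must finish by day 27 and therefore start by day 25.
Internal playtest must finish in time for balance pass (must start by day 25); QA pass (must start by day 27, minus 3-day gap → day 24). The tightest is day 24, so internal playtest must start by 24 − 7 = day 17.
For level scripting: internal playtest (must start by day 17); balance pass (must start by day 25, minus 2-day gap → day 23). The most restrictive is day 17; with a 7-day duration, level scripting must start by day 10.

10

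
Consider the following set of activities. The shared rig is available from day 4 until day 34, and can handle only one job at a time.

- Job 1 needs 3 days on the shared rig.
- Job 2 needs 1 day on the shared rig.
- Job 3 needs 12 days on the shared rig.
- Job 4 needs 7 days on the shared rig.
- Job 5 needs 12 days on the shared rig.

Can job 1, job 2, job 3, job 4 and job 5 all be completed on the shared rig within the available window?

No

The shared rig window is 34 − 4 = 30 days.
Running back to back, the jobs need 3 + 1 + 12 + 7 + 12 = 35 days on the shared rig.
Since 35 > 30, they cannot all fit.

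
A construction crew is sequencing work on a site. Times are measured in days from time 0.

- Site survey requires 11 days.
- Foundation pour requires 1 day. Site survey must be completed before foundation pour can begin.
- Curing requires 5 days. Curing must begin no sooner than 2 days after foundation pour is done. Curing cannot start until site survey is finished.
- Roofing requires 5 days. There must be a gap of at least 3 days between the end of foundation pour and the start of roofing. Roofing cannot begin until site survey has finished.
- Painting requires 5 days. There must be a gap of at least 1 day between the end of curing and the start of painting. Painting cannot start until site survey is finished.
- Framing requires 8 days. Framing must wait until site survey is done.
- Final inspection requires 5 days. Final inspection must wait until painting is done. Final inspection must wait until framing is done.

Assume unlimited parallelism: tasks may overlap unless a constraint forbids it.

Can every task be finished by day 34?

Nothing blocks site survey, so it runs from day 0 to day 11.
After site survey (finishes day 11), framing can start at day 11 and finishes at day 19.
After site survey (finishes day 11), foundation pour can start at day 11 and finishes at day 12.
Roofing needs all of foundation pour (finishes day 12, plus 3-day gap → day 15); site survey (finishes day 11). That puts its earliest start at day 15; it finishes at 15 + 5 = day 20.
For curing: foundation pour (finishes day 12, plus 2-day gap → day 14); site survey (finishes day 11). Taking the maximum gives a start of day 14, and it finishes at 14 + 5 = day 19.
Painting has to wait for curing (finishes day 19, plus 1-day gap → day 20); site survey (finishes day 11). The latest of these is day 20, so painting runs day 20 to 20 + 5 = day 25.
Final inspection has to wait for painting (finishes day 25); framing (finishes day 19). The latest of these is day 25, so final inspection runs day 25 to 25 + 5 = day 30.
Every task is finished by day 30, which is no later than the deadline of 34, so the schedule is feasible.

Yes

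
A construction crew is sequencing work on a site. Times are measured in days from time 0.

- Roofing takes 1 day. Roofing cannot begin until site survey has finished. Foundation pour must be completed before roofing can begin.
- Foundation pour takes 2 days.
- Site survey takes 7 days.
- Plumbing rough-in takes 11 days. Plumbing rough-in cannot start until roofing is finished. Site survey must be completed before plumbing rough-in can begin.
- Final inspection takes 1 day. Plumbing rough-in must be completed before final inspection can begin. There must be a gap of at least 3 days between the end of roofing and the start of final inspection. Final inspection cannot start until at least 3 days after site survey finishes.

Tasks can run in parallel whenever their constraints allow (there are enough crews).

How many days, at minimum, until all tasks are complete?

20

Nothing blocks foundation pour, so it runs from day 0 to day 2.
Nothing blocks site survey, so it runs from day 0 to day 7.
Roofing has to wait for site survey (finishes day 7); foundation pour (finishes day 2). The latest of these is day 7, so roofing runs day 7 to 7 + 1 = day 8.
Plumbing rough-in has to wait for roofing (finishes day 8); site survey (finishes day 7). The latest of these is day 8, so plumbing rough-in runs day 8 to 8 + 11 = day 19.
Final inspection has to wait for plumbing rough-in (finishes day 19); roofing (finishes day 8, plus 3-day gap → day 11); site survey (finishes day 7, plus 3-day gap → day 10). The latest of these is day 19, so final inspection runs day 19 to 19 + 1 = day 20.
All tasks are finished once the last one completes. Finish times: Site survey at 7, Foundation pour at 2, Roofing at 8, Plumbing rough-in at 19, Final inspection at 20. The latest is day 20.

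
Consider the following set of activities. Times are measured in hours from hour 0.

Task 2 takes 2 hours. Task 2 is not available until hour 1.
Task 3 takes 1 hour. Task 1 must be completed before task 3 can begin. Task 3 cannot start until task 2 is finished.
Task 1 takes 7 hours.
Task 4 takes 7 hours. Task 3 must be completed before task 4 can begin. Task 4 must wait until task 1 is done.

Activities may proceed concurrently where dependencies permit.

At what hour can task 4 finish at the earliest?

15

Task 2 waits on its own release at hour 1, so it starts at hour 1 and finishes at 1 + 2 = hour 3.
Task 1 has no prerequisites, so it starts at hour 0 and finishes at hour 7.
For task 3: task 1 (finishes hour 7); task 2 (finishes hour 3). Taking the maximum gives a start of hour 7, and it finishes at 7 + 1 = hour 8.
Task 4 needs all of task 3 (finishes hour 8); task 1 (finishes hour 7). That puts its earliest start at hour 8; it finishes at 8 + 7 = hour 15.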